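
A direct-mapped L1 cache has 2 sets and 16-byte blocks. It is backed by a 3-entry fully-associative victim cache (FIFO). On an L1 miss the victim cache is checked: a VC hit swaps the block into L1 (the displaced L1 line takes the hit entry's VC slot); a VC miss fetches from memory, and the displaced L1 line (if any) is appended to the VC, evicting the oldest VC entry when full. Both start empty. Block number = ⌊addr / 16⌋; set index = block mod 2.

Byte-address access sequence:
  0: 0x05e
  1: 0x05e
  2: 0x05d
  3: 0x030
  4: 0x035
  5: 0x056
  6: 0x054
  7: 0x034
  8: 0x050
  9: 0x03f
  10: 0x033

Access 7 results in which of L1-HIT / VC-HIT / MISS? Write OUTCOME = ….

OUTCOME = VC-HIT

  [0] addr=0x5e blk=5 s=1: MISS | VC []
  [1] addr=0x5e blk=5 s=1: L1-HIT | VC []
  [2] addr=0x5d blk=5 s=1: L1-HIT | VC []
  [3] addr=0x30 blk=3 s=1: MISS | VC [5]
  [4] addr=0x35 blk=3 s=1: L1-HIT | VC [5]
  [5] addr=0x56 blk=5 s=1: VC-HIT | VC [3]
  [6] addr=0x54 blk=5 s=1: L1-HIT | VC [3]
  [7] addr=0x34 blk=3 s=1: VC-HIT | VC [5]
  [8] addr=0x50 blk=5 s=1: VC-HIT | VC [3]
  [9] addr=0x3f blk=3 s=1: VC-HIT | VC [5]
  [10] addr=0x33 blk=3 s=1: L1-HIT | VC [5]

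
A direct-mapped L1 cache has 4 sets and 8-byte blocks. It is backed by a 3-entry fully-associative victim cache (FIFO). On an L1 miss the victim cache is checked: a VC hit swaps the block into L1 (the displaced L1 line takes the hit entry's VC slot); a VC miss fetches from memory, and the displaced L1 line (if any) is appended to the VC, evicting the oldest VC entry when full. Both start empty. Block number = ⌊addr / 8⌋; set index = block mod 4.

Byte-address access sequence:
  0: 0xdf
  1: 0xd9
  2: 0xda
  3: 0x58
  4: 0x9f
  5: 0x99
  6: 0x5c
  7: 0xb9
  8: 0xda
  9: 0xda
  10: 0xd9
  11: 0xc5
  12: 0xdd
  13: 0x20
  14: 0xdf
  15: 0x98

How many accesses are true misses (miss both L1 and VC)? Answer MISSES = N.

MISSES = 6

  [0] addr=0xdf blk=27 s=3: MISS | VC []
  [1] addr=0xd9 blk=27 s=3: L1-HIT | VC []
  [2] addr=0xda blk=27 s=3: L1-HIT | VC []
  [3] addr=0x58 blk=11 s=3: MISS | VC [27]
  [4] addr=0x9f blk=19 s=3: MISS | VC [27, 11]
  [5] addr=0x99 blk=19 s=3: L1-HIT | VC [27, 11]
  [6] addr=0x5c blk=11 s=3: VC-HIT | VC [27, 19]
  [7] addr=0xb9 blk=23 s=3: MISS | VC [27, 19, 11]
  [8] addr=0xda blk=27 s=3: VC-HIT | VC [23, 19, 11]
  [9] addr=0xda blk=27 s=3: L1-HIT | VC [23, 19, 11]
  [10] addr=0xd9 blk=27 s=3: L1-HIT | VC [23, 19, 11]
  [11] addr=0xc5 blk=24 s=0: MISS | VC [23, 19, 11]
  [12] addr=0xdd blk=27 s=3: L1-HIT | VC [23, 19, 11]
  [13] addr=0x20 blk=4 s=0: MISS | VC [19, 11, 24]
  [14] addr=0xdf blk=27 s=3: L1-HIT | VC [19, 11, 24]
  [15] addr=0x98 blk=19 s=3: VC-HIT | VC [27, 11, 24]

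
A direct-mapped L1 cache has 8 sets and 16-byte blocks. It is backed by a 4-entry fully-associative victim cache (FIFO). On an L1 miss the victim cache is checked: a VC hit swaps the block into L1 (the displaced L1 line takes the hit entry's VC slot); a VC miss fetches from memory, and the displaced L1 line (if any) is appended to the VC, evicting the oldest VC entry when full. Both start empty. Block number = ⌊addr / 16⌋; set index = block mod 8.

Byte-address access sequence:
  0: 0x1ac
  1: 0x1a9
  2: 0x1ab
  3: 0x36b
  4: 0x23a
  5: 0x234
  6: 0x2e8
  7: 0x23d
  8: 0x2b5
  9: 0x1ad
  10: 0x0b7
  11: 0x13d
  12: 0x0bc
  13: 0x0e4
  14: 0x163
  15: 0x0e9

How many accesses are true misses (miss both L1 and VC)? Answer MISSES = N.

0: 0x1ac (blk 26, set 2) → MISS  vc=[]
1: 0x1a9 (blk 26, set 2) → L1-HIT  vc=[]
2: 0x1ab (blk 26, set 2) → L1-HIT  vc=[]
3: 0x36b (blk 54, set 6) → MISS  vc=[]
4: 0x23a (blk 35, set 3) → MISS  vc=[]
5: 0x234 (blk 35, set 3) → L1-HIT  vc=[]
6: 0x2e8 (blk 46, set 6) → MISS  vc=[54]
7: 0x23d (blk 35, set 3) → L1-HIT  vc=[54]
8: 0x2b5 (blk 43, set 3) → MISS  vc=[54, 35]
9: 0x1ad (blk 26, set 2) → L1-HIT  vc=[54, 35]
10: 0xb7 (blk 11, set 3) → MISS  vc=[54, 35, 43]
11: 0x13d (blk 19, set 3) → MISS  vc=[54, 35, 43, 11]
12: 0xbc (blk 11, set 3) → VC-HIT  vc=[54, 35, 43, 19]
13: 0xe4 (blk 14, set 6) → MISS  vc=[35, 43, 19, 46]
14: 0x163 (blk 22, set 6) → MISS  vc=[43, 19, 46, 14]
15: 0xe9 (blk 14, set 6) → VC-HIT  vc=[43, 19, 46, 22]

MISSES = 9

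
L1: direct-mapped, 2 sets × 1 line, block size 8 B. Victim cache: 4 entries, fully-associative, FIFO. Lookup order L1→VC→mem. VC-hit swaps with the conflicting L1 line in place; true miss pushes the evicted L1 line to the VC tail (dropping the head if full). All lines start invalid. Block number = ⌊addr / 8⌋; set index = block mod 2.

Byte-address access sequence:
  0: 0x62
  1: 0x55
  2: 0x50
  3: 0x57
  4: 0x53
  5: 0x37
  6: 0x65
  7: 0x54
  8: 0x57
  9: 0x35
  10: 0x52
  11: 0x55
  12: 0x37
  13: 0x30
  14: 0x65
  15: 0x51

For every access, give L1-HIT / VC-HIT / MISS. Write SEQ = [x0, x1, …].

  [0] addr=0x62 blk=12 s=0: MISS | VC []
  [1] addr=0x55 blk=10 s=0: MISS | VC [12]
  [2] addr=0x50 blk=10 s=0: L1-HIT | VC [12]
  [3] addr=0x57 blk=10 s=0: L1-HIT | VC [12]
  [4] addr=0x53 blk=10 s=0: L1-HIT | VC [12]
  [5] addr=0x37 blk=6 s=0: MISS | VC [12, 10]
  [6] addr=0x65 blk=12 s=0: VC-HIT | VC [6, 10]
  [7] addr=0x54 blk=10 s=0: VC-HIT | VC [6, 12]
  [8] addr=0x57 blk=10 s=0: L1-HIT | VC [6, 12]
  [9] addr=0x35 blk=6 s=0: VC-HIT | VC [10, 12]
  [10] addr=0x52 blk=10 s=0: VC-HIT | VC [6, 12]
  [11] addr=0x55 blk=10 s=0: L1-HIT | VC [6, 12]
  [12] addr=0x37 blk=6 s=0: VC-HIT | VC [10, 12]
  [13] addr=0x30 blk=6 s=0: L1-HIT | VC [10, 12]
  [14] addr=0x65 blk=12 s=0: VC-HIT | VC [10, 6]
  [15] addr=0x51 blk=10 s=0: VC-HIT | VC [12, 6]

SEQ = [MISS, MISS, L1-HIT, L1-HIT, L1-HIT, MISS, VC-HIT, VC-HIT, L1-HIT, VC-HIT, VC-HIT, L1-HIT, VC-HIT, L1-HIT, VC-HIT, VC-HIT]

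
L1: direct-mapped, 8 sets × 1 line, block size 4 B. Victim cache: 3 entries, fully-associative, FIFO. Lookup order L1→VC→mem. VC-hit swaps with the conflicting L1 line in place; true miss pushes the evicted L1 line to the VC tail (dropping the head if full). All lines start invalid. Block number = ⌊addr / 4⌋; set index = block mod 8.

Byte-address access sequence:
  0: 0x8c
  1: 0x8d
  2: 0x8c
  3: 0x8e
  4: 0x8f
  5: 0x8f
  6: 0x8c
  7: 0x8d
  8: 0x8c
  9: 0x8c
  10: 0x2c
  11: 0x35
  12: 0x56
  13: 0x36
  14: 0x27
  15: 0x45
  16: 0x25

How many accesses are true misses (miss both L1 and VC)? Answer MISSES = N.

MISSES = 6

#0 0x8c→b35/s3 MISS; vc=[]
#1 0x8d→b35/s3 L1-HIT; vc=[]
#2 0x8c→b35/s3 L1-HIT; vc=[]
#3 0x8e→b35/s3 L1-HIT; vc=[]
#4 0x8f→b35/s3 L1-HIT; vc=[]
#5 0x8f→b35/s3 L1-HIT; vc=[]
#6 0x8c→b35/s3 L1-HIT; vc=[]
#7 0x8d→b35/s3 L1-HIT; vc=[]
#8 0x8c→b35/s3 L1-HIT; vc=[]
#9 0x8c→b35/s3 L1-HIT; vc=[]
#10 0x2c→b11/s3 MISS; vc=[35]
#11 0x35→b13/s5 MISS; vc=[35]
#12 0x56→b21/s5 MISS; vc=[35,13]
#13 0x36→b13/s5 VC-HIT; vc=[35,21]
#14 0x27→b9/s1 MISS; vc=[35,21]
#15 0x45→b17/s1 MISS; vc=[35,21,9]
#16 0x25→b9/s1 VC-HIT; vc=[35,21,17]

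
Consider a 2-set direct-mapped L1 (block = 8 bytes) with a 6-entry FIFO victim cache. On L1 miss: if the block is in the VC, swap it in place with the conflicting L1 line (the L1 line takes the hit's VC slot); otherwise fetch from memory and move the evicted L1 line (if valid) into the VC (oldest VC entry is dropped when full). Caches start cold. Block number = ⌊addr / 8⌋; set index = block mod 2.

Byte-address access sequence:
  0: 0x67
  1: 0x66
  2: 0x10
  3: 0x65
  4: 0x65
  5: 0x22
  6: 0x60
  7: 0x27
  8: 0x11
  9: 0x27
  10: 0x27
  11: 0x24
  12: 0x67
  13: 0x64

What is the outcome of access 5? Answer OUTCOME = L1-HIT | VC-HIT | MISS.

OUTCOME = MISS

#0 0x67→b12/s0 MISS; vc=[]
#1 0x66→b12/s0 L1-HIT; vc=[]
#2 0x10→b2/s0 MISS; vc=[12]
#3 0x65→b12/s0 VC-HIT; vc=[2]
#4 0x65→b12/s0 L1-HIT; vc=[2]
#5 0x22→b4/s0 MISS; vc=[2,12]
#6 0x60→b12/s0 VC-HIT; vc=[2,4]
#7 0x27→b4/s0 VC-HIT; vc=[2,12]
#8 0x11→b2/s0 VC-HIT; vc=[4,12]
#9 0x27→b4/s0 VC-HIT; vc=[2,12]
#10 0x27→b4/s0 L1-HIT; vc=[2,12]
#11 0x24→b4/s0 L1-HIT; vc=[2,12]
#12 0x67→b12/s0 VC-HIT; vc=[2,4]
#13 0x64→b12/s0 L1-HIT; vc=[2,4]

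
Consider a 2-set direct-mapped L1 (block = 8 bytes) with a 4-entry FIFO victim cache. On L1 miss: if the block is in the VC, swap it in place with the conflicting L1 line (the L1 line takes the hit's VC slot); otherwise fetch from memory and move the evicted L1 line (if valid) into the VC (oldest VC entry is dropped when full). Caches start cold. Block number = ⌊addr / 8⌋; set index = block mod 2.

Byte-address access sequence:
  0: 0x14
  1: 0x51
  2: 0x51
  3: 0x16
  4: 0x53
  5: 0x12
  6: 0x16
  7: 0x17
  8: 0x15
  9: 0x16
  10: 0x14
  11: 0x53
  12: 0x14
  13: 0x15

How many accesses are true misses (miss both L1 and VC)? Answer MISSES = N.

MISSES = 2

#0 0x14→b2/s0 MISS; vc=[]
#1 0x51→b10/s0 MISS; vc=[2]
#2 0x51→b10/s0 L1-HIT; vc=[2]
#3 0x16→b2/s0 VC-HIT; vc=[10]
#4 0x53→b10/s0 VC-HIT; vc=[2]
#5 0x12→b2/s0 VC-HIT; vc=[10]
#6 0x16→b2/s0 L1-HIT; vc=[10]
#7 0x17→b2/s0 L1-HIT; vc=[10]
#8 0x15→b2/s0 L1-HIT; vc=[10]
#9 0x16→b2/s0 L1-HIT; vc=[10]
#10 0x14→b2/s0 L1-HIT; vc=[10]
#11 0x53→b10/s0 VC-HIT; vc=[2]
#12 0x14→b2/s0 VC-HIT; vc=[10]
#13 0x15→b2/s0 L1-HIT; vc=[10]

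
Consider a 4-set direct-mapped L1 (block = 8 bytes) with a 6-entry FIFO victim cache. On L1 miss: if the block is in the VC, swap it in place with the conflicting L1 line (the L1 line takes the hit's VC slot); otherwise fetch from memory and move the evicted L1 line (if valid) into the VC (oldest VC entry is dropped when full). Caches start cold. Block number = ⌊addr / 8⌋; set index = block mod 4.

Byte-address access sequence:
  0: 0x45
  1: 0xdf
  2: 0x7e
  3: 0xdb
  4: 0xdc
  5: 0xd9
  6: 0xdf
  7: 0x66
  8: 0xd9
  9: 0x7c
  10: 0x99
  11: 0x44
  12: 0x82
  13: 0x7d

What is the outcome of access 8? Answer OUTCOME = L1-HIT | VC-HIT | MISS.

#0 0x45→b8/s0 MISS; vc=[]
#1 0xdf→b27/s3 MISS; vc=[]
#2 0x7e→b15/s3 MISS; vc=[27]
#3 0xdb→b27/s3 VC-HIT; vc=[15]
#4 0xdc→b27/s3 L1-HIT; vc=[15]
#5 0xd9→b27/s3 L1-HIT; vc=[15]
#6 0xdf→b27/s3 L1-HIT; vc=[15]
#7 0x66→b12/s0 MISS; vc=[15,8]
#8 0xd9→b27/s3 L1-HIT; vc=[15,8]
#9 0x7c→b15/s3 VC-HIT; vc=[27,8]
#10 0x99→b19/s3 MISS; vc=[27,8,15]
#11 0x44→b8/s0 VC-HIT; vc=[27,12,15]
#12 0x82→b16/s0 MISS; vc=[27,12,15,8]
#13 0x7d→b15/s3 VC-HIT; vc=[27,12,19,8]

OUTCOME = L1-HIT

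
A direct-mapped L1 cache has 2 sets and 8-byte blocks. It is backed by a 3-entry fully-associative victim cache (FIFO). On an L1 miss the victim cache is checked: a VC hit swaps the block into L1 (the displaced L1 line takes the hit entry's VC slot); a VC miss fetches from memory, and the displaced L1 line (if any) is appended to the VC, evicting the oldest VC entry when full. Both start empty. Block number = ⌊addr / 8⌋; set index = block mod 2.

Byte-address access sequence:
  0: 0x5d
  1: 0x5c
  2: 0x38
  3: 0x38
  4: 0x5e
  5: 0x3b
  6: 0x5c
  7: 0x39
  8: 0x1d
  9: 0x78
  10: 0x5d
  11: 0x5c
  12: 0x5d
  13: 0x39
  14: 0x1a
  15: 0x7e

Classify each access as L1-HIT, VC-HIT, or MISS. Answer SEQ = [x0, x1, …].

SEQ = [MISS, L1-HIT, MISS, L1-HIT, VC-HIT, VC-HIT, VC-HIT, VC-HIT, MISS, MISS, VC-HIT, L1-HIT, L1-HIT, VC-HIT, VC-HIT, VC-HIT]

0: 0x5d (blk 11, set 1) → MISS  vc=[]
1: 0x5c (blk 11, set 1) → L1-HIT  vc=[]
2: 0x38 (blk 7, set 1) → MISS  vc=[11]
3: 0x38 (blk 7, set 1) → L1-HIT  vc=[11]
4: 0x5e (blk 11, set 1) → VC-HIT  vc=[7]
5: 0x3b (blk 7, set 1) → VC-HIT  vc=[11]
6: 0x5c (blk 11, set 1) → VC-HIT  vc=[7]
7: 0x39 (blk 7, set 1) → VC-HIT  vc=[11]
8: 0x1d (blk 3, set 1) → MISS  vc=[11, 7]
9: 0x78 (blk 15, set 1) → MISS  vc=[11, 7, 3]
10: 0x5d (blk 11, set 1) → VC-HIT  vc=[15, 7, 3]
11: 0x5c (blk 11, set 1) → L1-HIT  vc=[15, 7, 3]
12: 0x5d (blk 11, set 1) → L1-HIT  vc=[15, 7, 3]
13: 0x39 (blk 7, set 1) → VC-HIT  vc=[15, 11, 3]
14: 0x1a (blk 3, set 1) → VC-HIT  vc=[15, 11, 7]
15: 0x7e (blk 15, set 1) → VC-HIT  vc=[3, 11, 7]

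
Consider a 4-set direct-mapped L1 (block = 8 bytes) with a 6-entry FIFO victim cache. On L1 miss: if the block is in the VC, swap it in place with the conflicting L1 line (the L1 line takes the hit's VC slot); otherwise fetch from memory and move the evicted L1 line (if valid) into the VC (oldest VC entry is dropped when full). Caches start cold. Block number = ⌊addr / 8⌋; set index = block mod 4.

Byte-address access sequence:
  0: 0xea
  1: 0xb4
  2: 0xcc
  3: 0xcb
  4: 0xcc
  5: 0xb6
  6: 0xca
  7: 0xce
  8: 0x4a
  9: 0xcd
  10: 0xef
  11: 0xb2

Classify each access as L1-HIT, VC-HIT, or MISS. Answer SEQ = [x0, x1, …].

SEQ = [MISS, MISS, MISS, L1-HIT, L1-HIT, L1-HIT, L1-HIT, L1-HIT, MISS, VC-HIT, VC-HIT, L1-HIT]

  [0] addr=0xea blk=29 s=1: MISS | VC []
  [1] addr=0xb4 blk=22 s=2: MISS | VC []
  [2] addr=0xcc blk=25 s=1: MISS | VC [29]
  [3] addr=0xcb blk=25 s=1: L1-HIT | VC [29]
  [4] addr=0xcc blk=25 s=1: L1-HIT | VC [29]
  [5] addr=0xb6 blk=22 s=2: L1-HIT | VC [29]
  [6] addr=0xca blk=25 s=1: L1-HIT | VC [29]
  [7] addr=0xce blk=25 s=1: L1-HIT | VC [29]
  [8] addr=0x4a blk=9 s=1: MISS | VC [29, 25]
  [9] addr=0xcd blk=25 s=1: VC-HIT | VC [29, 9]
  [10] addr=0xef blk=29 s=1: VC-HIT | VC [25, 9]
  [11] addr=0xb2 blk=22 s=2: L1-HIT | VC [25, 9]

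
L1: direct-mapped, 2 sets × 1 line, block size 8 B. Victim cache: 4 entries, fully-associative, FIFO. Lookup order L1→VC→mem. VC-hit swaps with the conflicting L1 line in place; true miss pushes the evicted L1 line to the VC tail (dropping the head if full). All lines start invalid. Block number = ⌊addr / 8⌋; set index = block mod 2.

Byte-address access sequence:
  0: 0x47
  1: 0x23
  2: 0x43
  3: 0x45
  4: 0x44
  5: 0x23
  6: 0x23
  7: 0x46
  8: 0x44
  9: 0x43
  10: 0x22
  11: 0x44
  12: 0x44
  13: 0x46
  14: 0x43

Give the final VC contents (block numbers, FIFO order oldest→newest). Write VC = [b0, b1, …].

#0 0x47→b8/s0 MISS; vc=[]
#1 0x23→b4/s0 MISS; vc=[8]
#2 0x43→b8/s0 VC-HIT; vc=[4]
#3 0x45→b8/s0 L1-HIT; vc=[4]
#4 0x44→b8/s0 L1-HIT; vc=[4]
#5 0x23→b4/s0 VC-HIT; vc=[8]
#6 0x23→b4/s0 L1-HIT; vc=[8]
#7 0x46→b8/s0 VC-HIT; vc=[4]
#8 0x44→b8/s0 L1-HIT; vc=[4]
#9 0x43→b8/s0 L1-HIT; vc=[4]
#10 0x22→b4/s0 VC-HIT; vc=[8]
#11 0x44→b8/s0 VC-HIT; vc=[4]
#12 0x44→b8/s0 L1-HIT; vc=[4]
#13 0x46→b8/s0 L1-HIT; vc=[4]
#14 0x43→b8/s0 L1-HIT; vc=[4]

VC = [4]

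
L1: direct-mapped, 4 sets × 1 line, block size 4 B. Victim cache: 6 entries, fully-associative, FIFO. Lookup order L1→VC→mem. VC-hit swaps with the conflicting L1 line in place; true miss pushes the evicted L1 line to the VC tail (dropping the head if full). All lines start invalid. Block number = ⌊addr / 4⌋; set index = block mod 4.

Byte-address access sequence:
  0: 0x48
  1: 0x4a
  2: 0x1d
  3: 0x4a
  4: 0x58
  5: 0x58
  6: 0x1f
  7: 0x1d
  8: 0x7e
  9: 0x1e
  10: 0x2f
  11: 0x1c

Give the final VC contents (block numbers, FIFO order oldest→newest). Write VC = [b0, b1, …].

VC = [18, 31, 11]

  [0] addr=0x48 blk=18 s=2: MISS | VC []
  [1] addr=0x4a blk=18 s=2: L1-HIT | VC []
  [2] addr=0x1d blk=7 s=3: MISS | VC []
  [3] addr=0x4a blk=18 s=2: L1-HIT | VC []
  [4] addr=0x58 blk=22 s=2: MISS | VC [18]
  [5] addr=0x58 blk=22 s=2: L1-HIT | VC [18]
  [6] addr=0x1f blk=7 s=3: L1-HIT | VC [18]
  [7] addr=0x1d blk=7 s=3: L1-HIT | VC [18]
  [8] addr=0x7e blk=31 s=3: MISS | VC [18, 7]
  [9] addr=0x1e blk=7 s=3: VC-HIT | VC [18, 31]
  [10] addr=0x2f blk=11 s=3: MISS | VC [18, 31, 7]
  [11] addr=0x1c blk=7 s=3: VC-HIT | VC [18, 31, 11]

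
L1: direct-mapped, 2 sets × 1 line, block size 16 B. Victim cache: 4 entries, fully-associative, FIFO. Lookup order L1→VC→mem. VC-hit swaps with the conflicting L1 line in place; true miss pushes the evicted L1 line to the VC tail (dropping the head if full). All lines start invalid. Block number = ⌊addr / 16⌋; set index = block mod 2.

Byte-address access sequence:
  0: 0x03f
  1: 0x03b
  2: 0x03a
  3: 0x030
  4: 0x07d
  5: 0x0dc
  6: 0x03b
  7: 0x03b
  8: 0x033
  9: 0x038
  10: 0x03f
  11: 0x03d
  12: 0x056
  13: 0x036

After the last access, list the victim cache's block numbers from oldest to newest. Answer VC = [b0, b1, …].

  [0] addr=0x3f blk=3 s=1: MISS | VC []
  [1] addr=0x3b blk=3 s=1: L1-HIT | VC []
  [2] addr=0x3a blk=3 s=1: L1-HIT | VC []
  [3] addr=0x30 blk=3 s=1: L1-HIT | VC []
  [4] addr=0x7d blk=7 s=1: MISS | VC [3]
  [5] addr=0xdc blk=13 s=1: MISS | VC [3, 7]
  [6] addr=0x3b blk=3 s=1: VC-HIT | VC [13, 7]
  [7] addr=0x3b blk=3 s=1: L1-HIT | VC [13, 7]
  [8] addr=0x33 blk=3 s=1: L1-HIT | VC [13, 7]
  [9] addr=0x38 blk=3 s=1: L1-HIT | VC [13, 7]
  [10] addr=0x3f blk=3 s=1: L1-HIT | VC [13, 7]
  [11] addr=0x3d blk=3 s=1: L1-HIT | VC [13, 7]
  [12] addr=0x56 blk=5 s=1: MISS | VC [13, 7, 3]
  [13] addr=0x36 blk=3 s=1: VC-HIT | VC [13, 7, 5]

VC = [13, 7, 5]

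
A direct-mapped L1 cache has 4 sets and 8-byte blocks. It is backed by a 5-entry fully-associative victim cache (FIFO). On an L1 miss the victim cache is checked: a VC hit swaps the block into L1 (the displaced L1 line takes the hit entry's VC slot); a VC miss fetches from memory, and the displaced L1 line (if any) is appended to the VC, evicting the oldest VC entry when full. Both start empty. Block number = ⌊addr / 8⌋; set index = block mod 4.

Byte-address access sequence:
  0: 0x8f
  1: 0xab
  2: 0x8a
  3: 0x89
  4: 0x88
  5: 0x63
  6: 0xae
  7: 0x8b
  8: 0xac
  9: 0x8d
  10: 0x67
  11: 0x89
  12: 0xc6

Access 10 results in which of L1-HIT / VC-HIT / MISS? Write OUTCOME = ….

OUTCOME = L1-HIT

  [0] addr=0x8f blk=17 s=1: MISS | VC []
  [1] addr=0xab blk=21 s=1: MISS | VC [17]
  [2] addr=0x8a blk=17 s=1: VC-HIT | VC [21]
  [3] addr=0x89 blk=17 s=1: L1-HIT | VC [21]
  [4] addr=0x88 blk=17 s=1: L1-HIT | VC [21]
  [5] addr=0x63 blk=12 s=0: MISS | VC [21]
  [6] addr=0xae blk=21 s=1: VC-HIT | VC [17]
  [7] addr=0x8b blk=17 s=1: VC-HIT | VC [21]
  [8] addr=0xac blk=21 s=1: VC-HIT | VC [17]
  [9] addr=0x8d blk=17 s=1: VC-HIT | VC [21]
  [10] addr=0x67 blk=12 s=0: L1-HIT | VC [21]
  [11] addr=0x89 blk=17 s=1: L1-HIT | VC [21]
  [12] addr=0xc6 blk=24 s=0: MISS | VC [21, 12]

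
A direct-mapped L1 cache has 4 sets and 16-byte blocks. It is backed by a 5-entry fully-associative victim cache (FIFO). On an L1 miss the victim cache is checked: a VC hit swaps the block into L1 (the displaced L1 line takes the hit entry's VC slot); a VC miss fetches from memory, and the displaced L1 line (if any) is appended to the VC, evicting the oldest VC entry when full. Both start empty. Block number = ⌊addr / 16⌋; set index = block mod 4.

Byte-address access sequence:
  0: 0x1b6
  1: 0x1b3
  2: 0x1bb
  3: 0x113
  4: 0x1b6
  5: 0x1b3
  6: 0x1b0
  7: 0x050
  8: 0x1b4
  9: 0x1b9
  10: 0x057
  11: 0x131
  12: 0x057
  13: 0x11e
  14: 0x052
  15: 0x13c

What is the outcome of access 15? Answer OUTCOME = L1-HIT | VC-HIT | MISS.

OUTCOME = L1-HIT

#0 0x1b6→b27/s3 MISS; vc=[]
#1 0x1b3→b27/s3 L1-HIT; vc=[]
#2 0x1bb→b27/s3 L1-HIT; vc=[]
#3 0x113→b17/s1 MISS; vc=[]
#4 0x1b6→b27/s3 L1-HIT; vc=[]
#5 0x1b3→b27/s3 L1-HIT; vc=[]
#6 0x1b0→b27/s3 L1-HIT; vc=[]
#7 0x50→b5/s1 MISS; vc=[17]
#8 0x1b4→b27/s3 L1-HIT; vc=[17]
#9 0x1b9→b27/s3 L1-HIT; vc=[17]
#10 0x57→b5/s1 L1-HIT; vc=[17]
#11 0x131→b19/s3 MISS; vc=[17,27]
#12 0x57→b5/s1 L1-HIT; vc=[17,27]
#13 0x11e→b17/s1 VC-HIT; vc=[5,27]
#14 0x52→b5/s1 VC-HIT; vc=[17,27]
#15 0x13c→b19/s3 L1-HIT; vc=[17,27]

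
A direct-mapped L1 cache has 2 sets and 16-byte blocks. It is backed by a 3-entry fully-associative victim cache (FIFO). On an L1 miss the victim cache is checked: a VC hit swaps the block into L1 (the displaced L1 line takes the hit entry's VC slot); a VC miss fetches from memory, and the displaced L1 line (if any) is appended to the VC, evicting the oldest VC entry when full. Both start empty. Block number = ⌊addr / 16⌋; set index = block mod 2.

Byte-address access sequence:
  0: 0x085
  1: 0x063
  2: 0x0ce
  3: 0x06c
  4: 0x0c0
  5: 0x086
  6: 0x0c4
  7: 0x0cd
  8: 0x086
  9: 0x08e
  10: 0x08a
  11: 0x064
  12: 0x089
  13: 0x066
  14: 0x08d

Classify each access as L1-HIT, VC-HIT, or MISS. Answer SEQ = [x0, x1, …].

0: 0x85 (blk 8, set 0) → MISS  vc=[]
1: 0x63 (blk 6, set 0) → MISS  vc=[8]
2: 0xce (blk 12, set 0) → MISS  vc=[8, 6]
3: 0x6c (blk 6, set 0) → VC-HIT  vc=[8, 12]
4: 0xc0 (blk 12, set 0) → VC-HIT  vc=[8, 6]
5: 0x86 (blk 8, set 0) → VC-HIT  vc=[12, 6]
6: 0xc4 (blk 12, set 0) → VC-HIT  vc=[8, 6]
7: 0xcd (blk 12, set 0) → L1-HIT  vc=[8, 6]
8: 0x86 (blk 8, set 0) → VC-HIT  vc=[12, 6]
9: 0x8e (blk 8, set 0) → L1-HIT  vc=[12, 6]
10: 0x8a (blk 8, set 0) → L1-HIT  vc=[12, 6]
11: 0x64 (blk 6, set 0) → VC-HIT  vc=[12, 8]
12: 0x89 (blk 8, set 0) → VC-HIT  vc=[12, 6]
13: 0x66 (blk 6, set 0) → VC-HIT  vc=[12, 8]
14: 0x8d (blk 8, set 0) → VC-HIT  vc=[12, 6]

SEQ = [MISS, MISS, MISS, VC-HIT, VC-HIT, VC-HIT, VC-HIT, L1-HIT, VC-HIT, L1-HIT, L1-HIT, VC-HIT, VC-HIT, VC-HIT, VC-HIT]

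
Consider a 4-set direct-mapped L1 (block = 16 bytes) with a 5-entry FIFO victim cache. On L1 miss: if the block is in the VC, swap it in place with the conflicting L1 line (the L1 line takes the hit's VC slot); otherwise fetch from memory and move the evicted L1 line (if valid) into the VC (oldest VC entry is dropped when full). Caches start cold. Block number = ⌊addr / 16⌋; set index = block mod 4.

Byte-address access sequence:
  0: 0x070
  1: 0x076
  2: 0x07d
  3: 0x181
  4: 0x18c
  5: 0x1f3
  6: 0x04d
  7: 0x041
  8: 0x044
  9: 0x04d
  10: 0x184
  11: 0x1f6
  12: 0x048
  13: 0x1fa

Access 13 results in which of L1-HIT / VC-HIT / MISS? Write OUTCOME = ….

OUTCOME = L1-HIT

#0 0x70→b7/s3 MISS; vc=[]
#1 0x76→b7/s3 L1-HIT; vc=[]
#2 0x7d→b7/s3 L1-HIT; vc=[]
#3 0x181→b24/s0 MISS; vc=[]
#4 0x18c→b24/s0 L1-HIT; vc=[]
#5 0x1f3→b31/s3 MISS; vc=[7]
#6 0x4d→b4/s0 MISS; vc=[7,24]
#7 0x41→b4/s0 L1-HIT; vc=[7,24]
#8 0x44→b4/s0 L1-HIT; vc=[7,24]
#9 0x4d→b4/s0 L1-HIT; vc=[7,24]
#10 0x184→b24/s0 VC-HIT; vc=[7,4]
#11 0x1f6→b31/s3 L1-HIT; vc=[7,4]
#12 0x48→b4/s0 VC-HIT; vc=[7,24]
#13 0x1fa→b31/s3 L1-HIT; vc=[7,24]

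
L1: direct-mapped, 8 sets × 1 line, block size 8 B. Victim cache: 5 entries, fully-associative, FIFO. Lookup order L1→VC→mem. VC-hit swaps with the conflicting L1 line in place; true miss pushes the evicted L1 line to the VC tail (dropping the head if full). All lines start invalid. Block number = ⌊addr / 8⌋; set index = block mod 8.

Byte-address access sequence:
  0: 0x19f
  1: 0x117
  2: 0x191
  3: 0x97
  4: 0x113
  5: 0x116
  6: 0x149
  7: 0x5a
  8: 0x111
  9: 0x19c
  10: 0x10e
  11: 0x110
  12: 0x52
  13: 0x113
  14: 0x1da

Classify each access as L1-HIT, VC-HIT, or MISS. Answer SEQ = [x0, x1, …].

  [0] addr=0x19f blk=51 s=3: MISS | VC []
  [1] addr=0x117 blk=34 s=2: MISS | VC []
  [2] addr=0x191 blk=50 s=2: MISS | VC [34]
  [3] addr=0x97 blk=18 s=2: MISS | VC [34, 50]
  [4] addr=0x113 blk=34 s=2: VC-HIT | VC [18, 50]
  [5] addr=0x116 blk=34 s=2: L1-HIT | VC [18, 50]
  [6] addr=0x149 blk=41 s=1: MISS | VC [18, 50]
  [7] addr=0x5a blk=11 s=3: MISS | VC [18, 50, 51]
  [8] addr=0x111 blk=34 s=2: L1-HIT | VC [18, 50, 51]
  [9] addr=0x19c blk=51 s=3: VC-HIT | VC [18, 50, 11]
  [10] addr=0x10e blk=33 s=1: MISS | VC [18, 50, 11, 41]
  [11] addr=0x110 blk=34 s=2: L1-HIT | VC [18, 50, 11, 41]
  [12] addr=0x52 blk=10 s=2: MISS | VC [18, 50, 11, 41, 34]
  [13] addr=0x113 blk=34 s=2: VC-HIT | VC [18, 50, 11, 41, 10]
  [14] addr=0x1da blk=59 s=3: MISS | VC [50, 11, 41, 10, 51]

SEQ = [MISS, MISS, MISS, MISS, VC-HIT, L1-HIT, MISS, MISS, L1-HIT, VC-HIT, MISS, L1-HIT, MISS, VC-HIT, MISS]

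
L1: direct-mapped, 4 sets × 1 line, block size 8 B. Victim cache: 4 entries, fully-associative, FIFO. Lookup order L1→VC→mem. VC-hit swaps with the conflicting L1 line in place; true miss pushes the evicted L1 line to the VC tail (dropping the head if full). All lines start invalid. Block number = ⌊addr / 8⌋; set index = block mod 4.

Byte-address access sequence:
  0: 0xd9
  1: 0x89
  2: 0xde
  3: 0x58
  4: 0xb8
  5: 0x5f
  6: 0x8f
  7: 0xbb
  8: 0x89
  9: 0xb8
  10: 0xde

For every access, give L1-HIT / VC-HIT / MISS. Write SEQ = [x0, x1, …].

SEQ = [MISS, MISS, L1-HIT, MISS, MISS, VC-HIT, L1-HIT, VC-HIT, L1-HIT, L1-HIT, VC-HIT]

  [0] addr=0xd9 blk=27 s=3: MISS | VC []
  [1] addr=0x89 blk=17 s=1: MISS | VC []
  [2] addr=0xde blk=27 s=3: L1-HIT | VC []
  [3] addr=0x58 blk=11 s=3: MISS | VC [27]
  [4] addr=0xb8 blk=23 s=3: MISS | VC [27, 11]
  [5] addr=0x5f blk=11 s=3: VC-HIT | VC [27, 23]
  [6] addr=0x8f blk=17 s=1: L1-HIT | VC [27, 23]
  [7] addr=0xbb blk=23 s=3: VC-HIT | VC [27, 11]
  [8] addr=0x89 blk=17 s=1: L1-HIT | VC [27, 11]
  [9] addr=0xb8 blk=23 s=3: L1-HIT | VC [27, 11]
  [10] addr=0xde blk=27 s=3: VC-HIT | VC [23, 11]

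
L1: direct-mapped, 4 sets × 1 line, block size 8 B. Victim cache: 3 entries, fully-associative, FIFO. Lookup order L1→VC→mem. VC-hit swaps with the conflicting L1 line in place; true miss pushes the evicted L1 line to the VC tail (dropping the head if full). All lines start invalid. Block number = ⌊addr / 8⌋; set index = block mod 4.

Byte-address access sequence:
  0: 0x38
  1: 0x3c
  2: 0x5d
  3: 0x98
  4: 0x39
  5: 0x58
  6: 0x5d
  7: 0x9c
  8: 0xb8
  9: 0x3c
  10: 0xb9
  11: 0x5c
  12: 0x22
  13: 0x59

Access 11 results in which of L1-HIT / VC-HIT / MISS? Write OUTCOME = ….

OUTCOME = VC-HIT

0: 0x38 (blk 7, set 3) → MISS  vc=[]
1: 0x3c (blk 7, set 3) → L1-HIT  vc=[]
2: 0x5d (blk 11, set 3) → MISS  vc=[7]
3: 0x98 (blk 19, set 3) → MISS  vc=[7, 11]
4: 0x39 (blk 7, set 3) → VC-HIT  vc=[19, 11]
5: 0x58 (blk 11, set 3) → VC-HIT  vc=[19, 7]
6: 0x5d (blk 11, set 3) → L1-HIT  vc=[19, 7]
7: 0x9c (blk 19, set 3) → VC-HIT  vc=[11, 7]
8: 0xb8 (blk 23, set 3) → MISS  vc=[11, 7, 19]
9: 0x3c (blk 7, set 3) → VC-HIT  vc=[11, 23, 19]
10: 0xb9 (blk 23, set 3) → VC-HIT  vc=[11, 7, 19]
11: 0x5c (blk 11, set 3) → VC-HIT  vc=[23, 7, 19]
12: 0x22 (blk 4, set 0) → MISS  vc=[23, 7, 19]
13: 0x59 (blk 11, set 3) → L1-HIT  vc=[23, 7, 19]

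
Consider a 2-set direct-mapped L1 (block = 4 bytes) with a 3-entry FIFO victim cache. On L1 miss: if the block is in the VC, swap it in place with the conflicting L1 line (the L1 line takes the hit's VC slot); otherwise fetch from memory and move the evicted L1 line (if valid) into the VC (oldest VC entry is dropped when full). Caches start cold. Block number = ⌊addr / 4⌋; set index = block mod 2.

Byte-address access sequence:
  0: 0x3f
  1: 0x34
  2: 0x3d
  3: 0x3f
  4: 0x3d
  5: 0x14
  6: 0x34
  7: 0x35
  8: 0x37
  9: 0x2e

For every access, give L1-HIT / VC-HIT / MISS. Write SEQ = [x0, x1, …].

SEQ = [MISS, MISS, VC-HIT, L1-HIT, L1-HIT, MISS, VC-HIT, L1-HIT, L1-HIT, MISS]

  [0] addr=0x3f blk=15 s=1: MISS | VC []
  [1] addr=0x34 blk=13 s=1: MISS | VC [15]
  [2] addr=0x3d blk=15 s=1: VC-HIT | VC [13]
  [3] addr=0x3f blk=15 s=1: L1-HIT | VC [13]
  [4] addr=0x3d blk=15 s=1: L1-HIT | VC [13]
  [5] addr=0x14 blk=5 s=1: MISS | VC [13, 15]
  [6] addr=0x34 blk=13 s=1: VC-HIT | VC [5, 15]
  [7] addr=0x35 blk=13 s=1: L1-HIT | VC [5, 15]
  [8] addr=0x37 blk=13 s=1: L1-HIT | VC [5, 15]
  [9] addr=0x2e blk=11 s=1: MISS | VC [5, 15, 13]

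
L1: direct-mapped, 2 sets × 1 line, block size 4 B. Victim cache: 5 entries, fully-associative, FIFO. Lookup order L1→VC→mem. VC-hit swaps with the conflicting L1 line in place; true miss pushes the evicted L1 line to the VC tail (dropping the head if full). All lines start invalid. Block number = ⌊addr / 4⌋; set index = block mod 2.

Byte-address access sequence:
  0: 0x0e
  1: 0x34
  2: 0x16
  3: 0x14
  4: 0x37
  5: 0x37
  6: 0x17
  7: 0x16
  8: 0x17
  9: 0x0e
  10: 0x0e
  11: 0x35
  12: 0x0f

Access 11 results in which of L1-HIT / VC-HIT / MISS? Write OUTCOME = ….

  [0] addr=0xe blk=3 s=1: MISS | VC []
  [1] addr=0x34 blk=13 s=1: MISS | VC [3]
  [2] addr=0x16 blk=5 s=1: MISS | VC [3, 13]
  [3] addr=0x14 blk=5 s=1: L1-HIT | VC [3, 13]
  [4] addr=0x37 blk=13 s=1: VC-HIT | VC [3, 5]
  [5] addr=0x37 blk=13 s=1: L1-HIT | VC [3, 5]
  [6] addr=0x17 blk=5 s=1: VC-HIT | VC [3, 13]
  [7] addr=0x16 blk=5 s=1: L1-HIT | VC [3, 13]
  [8] addr=0x17 blk=5 s=1: L1-HIT | VC [3, 13]
  [9] addr=0xe blk=3 s=1: VC-HIT | VC [5, 13]
  [10] addr=0xe blk=3 s=1: L1-HIT | VC [5, 13]
  [11] addr=0x35 blk=13 s=1: VC-HIT | VC [5, 3]
  [12] addr=0xf blk=3 s=1: VC-HIT | VC [5, 13]

OUTCOME = VC-HIT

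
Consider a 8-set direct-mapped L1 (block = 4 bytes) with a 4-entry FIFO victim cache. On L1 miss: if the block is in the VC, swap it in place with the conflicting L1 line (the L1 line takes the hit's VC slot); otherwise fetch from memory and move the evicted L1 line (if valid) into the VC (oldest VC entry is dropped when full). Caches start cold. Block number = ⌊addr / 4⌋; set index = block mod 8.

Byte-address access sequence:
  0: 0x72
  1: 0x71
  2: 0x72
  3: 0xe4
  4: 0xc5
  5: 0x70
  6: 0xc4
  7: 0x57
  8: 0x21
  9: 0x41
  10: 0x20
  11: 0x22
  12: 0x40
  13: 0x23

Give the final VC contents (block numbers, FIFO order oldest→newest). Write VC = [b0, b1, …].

VC = [57, 16]

#0 0x72→b28/s4 MISS; vc=[]
#1 0x71→b28/s4 L1-HIT; vc=[]
#2 0x72→b28/s4 L1-HIT; vc=[]
#3 0xe4→b57/s1 MISS; vc=[]
#4 0xc5→b49/s1 MISS; vc=[57]
#5 0x70→b28/s4 L1-HIT; vc=[57]
#6 0xc4→b49/s1 L1-HIT; vc=[57]
#7 0x57→b21/s5 MISS; vc=[57]
#8 0x21→b8/s0 MISS; vc=[57]
#9 0x41→b16/s0 MISS; vc=[57,8]
#10 0x20→b8/s0 VC-HIT; vc=[57,16]
#11 0x22→b8/s0 L1-HIT; vc=[57,16]
#12 0x40→b16/s0 VC-HIT; vc=[57,8]
#13 0x23→b8/s0 VC-HIT; vc=[57,16]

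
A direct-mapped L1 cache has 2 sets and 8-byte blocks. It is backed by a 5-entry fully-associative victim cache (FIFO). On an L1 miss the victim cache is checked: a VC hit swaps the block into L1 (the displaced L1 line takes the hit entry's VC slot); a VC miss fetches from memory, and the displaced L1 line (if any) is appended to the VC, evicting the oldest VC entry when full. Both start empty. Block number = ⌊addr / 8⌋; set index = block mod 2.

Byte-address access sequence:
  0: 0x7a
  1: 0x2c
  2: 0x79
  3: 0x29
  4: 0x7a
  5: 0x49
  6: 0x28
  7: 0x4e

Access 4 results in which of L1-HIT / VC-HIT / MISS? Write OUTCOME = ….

  [0] addr=0x7a blk=15 s=1: MISS | VC []
  [1] addr=0x2c blk=5 s=1: MISS | VC [15]
  [2] addr=0x79 blk=15 s=1: VC-HIT | VC [5]
  [3] addr=0x29 blk=5 s=1: VC-HIT | VC [15]
  [4] addr=0x7a blk=15 s=1: VC-HIT | VC [5]
  [5] addr=0x49 blk=9 s=1: MISS | VC [5, 15]
  [6] addr=0x28 blk=5 s=1: VC-HIT | VC [9, 15]
  [7] addr=0x4e blk=9 s=1: VC-HIT | VC [5, 15]

OUTCOME = VC-HIT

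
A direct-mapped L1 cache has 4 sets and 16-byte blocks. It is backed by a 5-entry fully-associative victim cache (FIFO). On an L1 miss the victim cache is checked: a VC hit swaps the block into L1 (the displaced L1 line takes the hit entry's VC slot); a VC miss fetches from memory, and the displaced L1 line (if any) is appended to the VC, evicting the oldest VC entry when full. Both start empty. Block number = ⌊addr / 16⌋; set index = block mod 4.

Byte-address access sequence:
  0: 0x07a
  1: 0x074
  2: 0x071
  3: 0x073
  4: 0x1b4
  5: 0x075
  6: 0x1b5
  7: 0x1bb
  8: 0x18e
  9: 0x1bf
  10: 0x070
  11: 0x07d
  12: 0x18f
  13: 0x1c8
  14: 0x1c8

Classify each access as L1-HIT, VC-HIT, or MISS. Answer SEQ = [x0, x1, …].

0: 0x7a (blk 7, set 3) → MISS  vc=[]
1: 0x74 (blk 7, set 3) → L1-HIT  vc=[]
2: 0x71 (blk 7, set 3) → L1-HIT  vc=[]
3: 0x73 (blk 7, set 3) → L1-HIT  vc=[]
4: 0x1b4 (blk 27, set 3) → MISS  vc=[7]
5: 0x75 (blk 7, set 3) → VC-HIT  vc=[27]
6: 0x1b5 (blk 27, set 3) → VC-HIT  vc=[7]
7: 0x1bb (blk 27, set 3) → L1-HIT  vc=[7]
8: 0x18e (blk 24, set 0) → MISS  vc=[7]
9: 0x1bf (blk 27, set 3) → L1-HIT  vc=[7]
10: 0x70 (blk 7, set 3) → VC-HIT  vc=[27]
11: 0x7d (blk 7, set 3) → L1-HIT  vc=[27]
12: 0x18f (blk 24, set 0) → L1-HIT  vc=[27]
13: 0x1c8 (blk 28, set 0) → MISS  vc=[27, 24]
14: 0x1c8 (blk 28, set 0) → L1-HIT  vc=[27, 24]

SEQ = [MISS, L1-HIT, L1-HIT, L1-HIT, MISS, VC-HIT, VC-HIT, L1-HIT, MISS, L1-HIT, VC-HIT, L1-HIT, L1-HIT, MISS, L1-HIT]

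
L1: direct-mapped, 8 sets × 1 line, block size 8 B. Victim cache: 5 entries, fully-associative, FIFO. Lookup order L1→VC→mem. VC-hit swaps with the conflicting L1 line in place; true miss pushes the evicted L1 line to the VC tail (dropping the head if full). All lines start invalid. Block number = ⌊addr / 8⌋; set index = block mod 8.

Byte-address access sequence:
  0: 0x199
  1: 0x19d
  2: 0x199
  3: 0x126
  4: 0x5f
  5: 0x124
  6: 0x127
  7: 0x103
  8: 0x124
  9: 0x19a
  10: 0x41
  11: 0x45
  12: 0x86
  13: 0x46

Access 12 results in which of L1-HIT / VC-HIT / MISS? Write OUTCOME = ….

OUTCOME = MISS

  [0] addr=0x199 blk=51 s=3: MISS | VC []
  [1] addr=0x19d blk=51 s=3: L1-HIT | VC []
  [2] addr=0x199 blk=51 s=3: L1-HIT | VC []
  [3] addr=0x126 blk=36 s=4: MISS | VC []
  [4] addr=0x5f blk=11 s=3: MISS | VC [51]
  [5] addr=0x124 blk=36 s=4: L1-HIT | VC [51]
  [6] addr=0x127 blk=36 s=4: L1-HIT | VC [51]
  [7] addr=0x103 blk=32 s=0: MISS | VC [51]
  [8] addr=0x124 blk=36 s=4: L1-HIT | VC [51]
  [9] addr=0x19a blk=51 s=3: VC-HIT | VC [11]
  [10] addr=0x41 blk=8 s=0: MISS | VC [11, 32]
  [11] addr=0x45 blk=8 s=0: L1-HIT | VC [11, 32]
  [12] addr=0x86 blk=16 s=0: MISS | VC [11, 32, 8]
  [13] addr=0x46 blk=8 s=0: VC-HIT | VC [11, 32, 16]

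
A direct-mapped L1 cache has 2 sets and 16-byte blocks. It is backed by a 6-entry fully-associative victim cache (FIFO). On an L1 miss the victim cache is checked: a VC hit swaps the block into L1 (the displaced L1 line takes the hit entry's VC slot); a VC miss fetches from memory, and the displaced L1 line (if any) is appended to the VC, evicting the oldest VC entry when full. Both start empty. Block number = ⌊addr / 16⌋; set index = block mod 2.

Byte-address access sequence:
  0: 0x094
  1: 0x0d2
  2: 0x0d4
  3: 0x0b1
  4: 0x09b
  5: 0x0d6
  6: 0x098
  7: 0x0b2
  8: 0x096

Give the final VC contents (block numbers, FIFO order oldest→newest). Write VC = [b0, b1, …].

VC = [11, 13]

  [0] addr=0x94 blk=9 s=1: MISS | VC []
  [1] addr=0xd2 blk=13 s=1: MISS | VC [9]
  [2] addr=0xd4 blk=13 s=1: L1-HIT | VC [9]
  [3] addr=0xb1 blk=11 s=1: MISS | VC [9, 13]
  [4] addr=0x9b blk=9 s=1: VC-HIT | VC [11, 13]
  [5] addr=0xd6 blk=13 s=1: VC-HIT | VC [11, 9]
  [6] addr=0x98 blk=9 s=1: VC-HIT | VC [11, 13]
  [7] addr=0xb2 blk=11 s=1: VC-HIT | VC [9, 13]
  [8] addr=0x96 blk=9 s=1: VC-HIT | VC [11, 13]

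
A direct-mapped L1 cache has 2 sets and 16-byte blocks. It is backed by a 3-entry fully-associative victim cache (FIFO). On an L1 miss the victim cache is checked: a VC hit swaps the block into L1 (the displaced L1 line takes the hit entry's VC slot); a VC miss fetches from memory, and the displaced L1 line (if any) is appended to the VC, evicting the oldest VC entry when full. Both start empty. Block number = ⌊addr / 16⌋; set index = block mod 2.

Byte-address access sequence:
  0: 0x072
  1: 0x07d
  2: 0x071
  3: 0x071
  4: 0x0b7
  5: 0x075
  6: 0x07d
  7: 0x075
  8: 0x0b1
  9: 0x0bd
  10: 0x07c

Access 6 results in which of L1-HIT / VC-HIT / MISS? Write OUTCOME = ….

OUTCOME = L1-HIT

  [0] addr=0x72 blk=7 s=1: MISS | VC []
  [1] addr=0x7d blk=7 s=1: L1-HIT | VC []
  [2] addr=0x71 blk=7 s=1: L1-HIT | VC []
  [3] addr=0x71 blk=7 s=1: L1-HIT | VC []
  [4] addr=0xb7 blk=11 s=1: MISS | VC [7]
  [5] addr=0x75 blk=7 s=1: VC-HIT | VC [11]
  [6] addr=0x7d blk=7 s=1: L1-HIT | VC [11]
  [7] addr=0x75 blk=7 s=1: L1-HIT | VC [11]
  [8] addr=0xb1 blk=11 s=1: VC-HIT | VC [7]
  [9] addr=0xbd blk=11 s=1: L1-HIT | VC [7]
  [10] addr=0x7c blk=7 s=1: VC-HIT | VC [11]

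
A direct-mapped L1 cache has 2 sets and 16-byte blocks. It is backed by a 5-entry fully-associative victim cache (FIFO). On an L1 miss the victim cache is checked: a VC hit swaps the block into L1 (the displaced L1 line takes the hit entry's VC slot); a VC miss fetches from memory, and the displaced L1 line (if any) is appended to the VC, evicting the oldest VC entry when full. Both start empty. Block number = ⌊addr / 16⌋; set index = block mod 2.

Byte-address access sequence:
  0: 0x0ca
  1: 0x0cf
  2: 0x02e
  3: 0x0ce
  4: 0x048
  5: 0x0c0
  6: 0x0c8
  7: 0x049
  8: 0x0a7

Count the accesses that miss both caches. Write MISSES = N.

MISSES = 4

  [0] addr=0xca blk=12 s=0: MISS | VC []
  [1] addr=0xcf blk=12 s=0: L1-HIT | VC []
  [2] addr=0x2e blk=2 s=0: MISS | VC [12]
  [3] addr=0xce blk=12 s=0: VC-HIT | VC [2]
  [4] addr=0x48 blk=4 s=0: MISS | VC [2, 12]
  [5] addr=0xc0 blk=12 s=0: VC-HIT | VC [2, 4]
  [6] addr=0xc8 blk=12 s=0: L1-HIT | VC [2, 4]
  [7] addr=0x49 blk=4 s=0: VC-HIT | VC [2, 12]
  [8] addr=0xa7 blk=10 s=0: MISS | VC [2, 12, 4]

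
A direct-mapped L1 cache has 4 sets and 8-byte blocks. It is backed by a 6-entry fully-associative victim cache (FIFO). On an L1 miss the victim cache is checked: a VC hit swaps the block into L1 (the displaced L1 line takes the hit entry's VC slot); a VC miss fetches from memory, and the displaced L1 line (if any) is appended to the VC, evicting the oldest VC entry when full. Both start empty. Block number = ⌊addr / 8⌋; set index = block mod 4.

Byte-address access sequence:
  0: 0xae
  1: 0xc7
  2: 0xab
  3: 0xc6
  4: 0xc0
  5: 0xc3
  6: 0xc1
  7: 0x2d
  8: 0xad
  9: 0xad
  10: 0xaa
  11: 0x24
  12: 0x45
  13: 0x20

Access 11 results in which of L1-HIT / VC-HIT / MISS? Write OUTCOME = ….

#0 0xae→b21/s1 MISS; vc=[]
#1 0xc7→b24/s0 MISS; vc=[]
#2 0xab→b21/s1 L1-HIT; vc=[]
#3 0xc6→b24/s0 L1-HIT; vc=[]
#4 0xc0→b24/s0 L1-HIT; vc=[]
#5 0xc3→b24/s0 L1-HIT; vc=[]
#6 0xc1→b24/s0 L1-HIT; vc=[]
#7 0x2d→b5/s1 MISS; vc=[21]
#8 0xad→b21/s1 VC-HIT; vc=[5]
#9 0xad→b21/s1 L1-HIT; vc=[5]
#10 0xaa→b21/s1 L1-HIT; vc=[5]
#11 0x24→b4/s0 MISS; vc=[5,24]
#12 0x45→b8/s0 MISS; vc=[5,24,4]
#13 0x20→b4/s0 VC-HIT; vc=[5,24,8]

OUTCOME = MISS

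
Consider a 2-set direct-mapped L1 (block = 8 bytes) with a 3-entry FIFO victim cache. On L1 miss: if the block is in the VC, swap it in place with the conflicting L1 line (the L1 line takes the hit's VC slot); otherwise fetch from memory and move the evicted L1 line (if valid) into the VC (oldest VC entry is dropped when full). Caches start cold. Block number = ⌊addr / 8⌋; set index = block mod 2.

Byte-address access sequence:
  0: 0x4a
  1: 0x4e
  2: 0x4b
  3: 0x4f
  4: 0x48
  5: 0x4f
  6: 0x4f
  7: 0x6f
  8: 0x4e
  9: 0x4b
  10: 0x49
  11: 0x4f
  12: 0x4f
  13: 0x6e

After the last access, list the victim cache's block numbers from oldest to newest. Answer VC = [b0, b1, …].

VC = [9]

#0 0x4a→b9/s1 MISS; vc=[]
#1 0x4e→b9/s1 L1-HIT; vc=[]
#2 0x4b→b9/s1 L1-HIT; vc=[]
#3 0x4f→b9/s1 L1-HIT; vc=[]
#4 0x48→b9/s1 L1-HIT; vc=[]
#5 0x4f→b9/s1 L1-HIT; vc=[]
#6 0x4f→b9/s1 L1-HIT; vc=[]
#7 0x6f→b13/s1 MISS; vc=[9]
#8 0x4e→b9/s1 VC-HIT; vc=[13]
#9 0x4b→b9/s1 L1-HIT; vc=[13]
#10 0x49→b9/s1 L1-HIT; vc=[13]
#11 0x4f→b9/s1 L1-HIT; vc=[13]
#12 0x4f→b9/s1 L1-HIT; vc=[13]
#13 0x6e→b13/s1 VC-HIT; vc=[9]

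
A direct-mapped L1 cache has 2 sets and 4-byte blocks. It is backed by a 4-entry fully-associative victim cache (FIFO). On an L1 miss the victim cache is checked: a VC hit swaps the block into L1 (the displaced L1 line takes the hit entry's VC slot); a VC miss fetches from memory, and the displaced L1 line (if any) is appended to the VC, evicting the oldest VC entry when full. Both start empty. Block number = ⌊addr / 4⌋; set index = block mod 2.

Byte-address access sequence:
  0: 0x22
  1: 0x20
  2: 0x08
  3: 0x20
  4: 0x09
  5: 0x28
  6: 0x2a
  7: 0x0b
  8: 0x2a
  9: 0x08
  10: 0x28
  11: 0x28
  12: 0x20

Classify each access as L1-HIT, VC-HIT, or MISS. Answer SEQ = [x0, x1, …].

SEQ = [MISS, L1-HIT, MISS, VC-HIT, VC-HIT, MISS, L1-HIT, VC-HIT, VC-HIT, VC-HIT, VC-HIT, L1-HIT, VC-HIT]

0: 0x22 (blk 8, set 0) → MISS  vc=[]
1: 0x20 (blk 8, set 0) → L1-HIT  vc=[]
2: 0x8 (blk 2, set 0) → MISS  vc=[8]
3: 0x20 (blk 8, set 0) → VC-HIT  vc=[2]
4: 0x9 (blk 2, set 0) → VC-HIT  vc=[8]
5: 0x28 (blk 10, set 0) → MISS  vc=[8, 2]
6: 0x2a (blk 10, set 0) → L1-HIT  vc=[8, 2]
7: 0xb (blk 2, set 0) → VC-HIT  vc=[8, 10]
8: 0x2a (blk 10, set 0) → VC-HIT  vc=[8, 2]
9: 0x8 (blk 2, set 0) → VC-HIT  vc=[8, 10]
10: 0x28 (blk 10, set 0) → VC-HIT  vc=[8, 2]
11: 0x28 (blk 10, set 0) → L1-HIT  vc=[8, 2]
12: 0x20 (blk 8, set 0) → VC-HIT  vc=[10, 2]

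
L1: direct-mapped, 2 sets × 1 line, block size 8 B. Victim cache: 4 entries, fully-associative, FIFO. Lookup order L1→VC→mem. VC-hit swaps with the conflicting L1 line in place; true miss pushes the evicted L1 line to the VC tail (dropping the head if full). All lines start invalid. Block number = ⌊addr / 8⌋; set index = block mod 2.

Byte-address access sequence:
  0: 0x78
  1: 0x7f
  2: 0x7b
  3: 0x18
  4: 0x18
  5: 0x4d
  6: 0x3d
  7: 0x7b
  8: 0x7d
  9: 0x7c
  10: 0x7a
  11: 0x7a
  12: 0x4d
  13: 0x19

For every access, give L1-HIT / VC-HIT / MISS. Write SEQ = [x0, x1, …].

  [0] addr=0x78 blk=15 s=1: MISS | VC []
  [1] addr=0x7f blk=15 s=1: L1-HIT | VC []
  [2] addr=0x7b blk=15 s=1: L1-HIT | VC []
  [3] addr=0x18 blk=3 s=1: MISS | VC [15]
  [4] addr=0x18 blk=3 s=1: L1-HIT | VC [15]
  [5] addr=0x4d blk=9 s=1: MISS | VC [15, 3]
  [6] addr=0x3d blk=7 s=1: MISS | VC [15, 3, 9]
  [7] addr=0x7b blk=15 s=1: VC-HIT | VC [7, 3, 9]
  [8] addr=0x7d blk=15 s=1: L1-HIT | VC [7, 3, 9]
  [9] addr=0x7c blk=15 s=1: L1-HIT | VC [7, 3, 9]
  [10] addr=0x7a blk=15 s=1: L1-HIT | VC [7, 3, 9]
  [11] addr=0x7a blk=15 s=1: L1-HIT | VC [7, 3, 9]
  [12] addr=0x4d blk=9 s=1: VC-HIT | VC [7, 3, 15]
  [13] addr=0x19 blk=3 s=1: VC-HIT | VC [7, 9, 15]

SEQ = [MISS, L1-HIT, L1-HIT, MISS, L1-HIT, MISS, MISS, VC-HIT, L1-HIT, L1-HIT, L1-HIT, L1-HIT, VC-HIT, VC-HIT]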